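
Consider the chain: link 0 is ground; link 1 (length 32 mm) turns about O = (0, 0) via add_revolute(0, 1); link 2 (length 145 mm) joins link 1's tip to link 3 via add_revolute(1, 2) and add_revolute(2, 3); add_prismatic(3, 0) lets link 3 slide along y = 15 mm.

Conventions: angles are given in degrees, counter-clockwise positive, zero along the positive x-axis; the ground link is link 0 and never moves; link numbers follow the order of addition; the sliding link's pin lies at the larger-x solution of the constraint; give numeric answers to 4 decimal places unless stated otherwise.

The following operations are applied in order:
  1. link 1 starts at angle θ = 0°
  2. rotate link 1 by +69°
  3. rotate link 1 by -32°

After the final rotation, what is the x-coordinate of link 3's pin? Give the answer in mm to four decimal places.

geometry: r = 32 mm, L = 145 mm, e = 15 mm; θ starts at 0°
rotate link 1 by +69°: θ ← 0° +69° = 69°
rotate link 1 by -32°: θ ← 69° -32° = 37°
crank pin P = (r cos θ, r sin θ) = (25.556336, 19.258081)
h = r sin θ − e = 19.258081 − 15 = 4.258081
x = r cos θ + √(L² − h²) = 25.556336 + 144.937465 = 170.493801

170.4938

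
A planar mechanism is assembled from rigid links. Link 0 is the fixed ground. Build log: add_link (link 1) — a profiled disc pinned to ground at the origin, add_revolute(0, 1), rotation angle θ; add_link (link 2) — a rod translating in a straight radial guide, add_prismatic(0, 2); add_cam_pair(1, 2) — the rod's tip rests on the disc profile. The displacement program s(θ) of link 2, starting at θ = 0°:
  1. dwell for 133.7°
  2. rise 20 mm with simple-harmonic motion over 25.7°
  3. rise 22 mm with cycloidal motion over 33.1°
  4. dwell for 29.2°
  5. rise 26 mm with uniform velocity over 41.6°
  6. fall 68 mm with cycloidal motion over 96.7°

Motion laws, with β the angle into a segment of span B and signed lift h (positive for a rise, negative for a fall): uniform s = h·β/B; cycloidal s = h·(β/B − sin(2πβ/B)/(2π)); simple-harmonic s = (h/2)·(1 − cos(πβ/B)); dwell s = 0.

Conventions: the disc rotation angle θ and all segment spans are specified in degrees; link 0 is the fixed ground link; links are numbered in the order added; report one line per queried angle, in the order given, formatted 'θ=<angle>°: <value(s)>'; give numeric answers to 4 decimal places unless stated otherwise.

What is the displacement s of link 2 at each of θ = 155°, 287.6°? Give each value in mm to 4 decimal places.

seg 1 [0°–133.7°] dwell: s stays 0.0000
seg 2 [133.7°–159.4°] simple-harmonic, h=20: θ=155° here. β=21.3, B=25.7. 20/2·(1 − cos(π·0.8288)) = 18.5881 → s = 18.5881
seg 2 [133.7°–159.4°] simple-harmonic, h=20: full span → s += 20 → s = 20.0000
seg 3 [159.4°–192.5°] cycloidal, h=22: full span → s += 22 → s = 42.0000
seg 4 [192.5°–221.7°] dwell: s stays 42.0000
seg 5 [221.7°–263.3°] uniform, h=26: full span → s += 26 → s = 68.0000
seg 6 [263.3°–360°] cycloidal, h=-68: θ=287.6° here. β=24.3, B=96.7. -68·(0.2513 − sin(2π·0.2513)/(2π)) = -6.2657 → s = 61.7343

θ=155°: 18.5881
θ=287.6°: 61.7343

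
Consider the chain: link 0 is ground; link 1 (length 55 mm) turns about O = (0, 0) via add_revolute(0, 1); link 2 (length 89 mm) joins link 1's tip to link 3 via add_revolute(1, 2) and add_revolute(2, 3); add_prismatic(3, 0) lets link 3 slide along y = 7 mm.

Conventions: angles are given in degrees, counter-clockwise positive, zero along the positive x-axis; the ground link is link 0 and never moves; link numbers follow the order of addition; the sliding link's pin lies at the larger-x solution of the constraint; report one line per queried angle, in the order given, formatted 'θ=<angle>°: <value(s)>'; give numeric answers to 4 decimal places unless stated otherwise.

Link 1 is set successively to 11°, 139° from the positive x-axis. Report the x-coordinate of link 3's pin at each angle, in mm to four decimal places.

geometry: r = 55 mm, L = 89 mm, e = 7 mm
θ=11°: crank pin P = (r cos θ, r sin θ) = (53.989495, 10.494495)
θ=11°: h = r sin θ − e = 10.494495 − 7 = 3.494495
θ=11°: x = r cos θ + √(L² − h²) = 53.989495 + 88.931370 = 142.920865
θ=139°: crank pin P = (r cos θ, r sin θ) = (-41.509027, 36.083247)
θ=139°: h = r sin θ − e = 36.083247 − 7 = 29.083247
θ=139°: x = r cos θ + √(L² − h²) = -41.509027 + 84.113999 = 42.604972

θ=11°: 142.9209
θ=139°: 42.6050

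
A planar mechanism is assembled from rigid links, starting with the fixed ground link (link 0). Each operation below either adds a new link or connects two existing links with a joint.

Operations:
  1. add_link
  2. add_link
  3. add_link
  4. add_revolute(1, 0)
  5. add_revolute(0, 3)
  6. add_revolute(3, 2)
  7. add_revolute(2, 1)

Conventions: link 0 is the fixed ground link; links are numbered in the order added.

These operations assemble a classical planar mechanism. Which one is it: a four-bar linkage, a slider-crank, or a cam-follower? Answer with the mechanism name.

links: 4 (incl. ground); joints: 4 revolute, 0 prismatic, 0 higher (cam) pair, forming one closed loop
4 links in a single 4R loop → four-bar linkage

four-bar linkage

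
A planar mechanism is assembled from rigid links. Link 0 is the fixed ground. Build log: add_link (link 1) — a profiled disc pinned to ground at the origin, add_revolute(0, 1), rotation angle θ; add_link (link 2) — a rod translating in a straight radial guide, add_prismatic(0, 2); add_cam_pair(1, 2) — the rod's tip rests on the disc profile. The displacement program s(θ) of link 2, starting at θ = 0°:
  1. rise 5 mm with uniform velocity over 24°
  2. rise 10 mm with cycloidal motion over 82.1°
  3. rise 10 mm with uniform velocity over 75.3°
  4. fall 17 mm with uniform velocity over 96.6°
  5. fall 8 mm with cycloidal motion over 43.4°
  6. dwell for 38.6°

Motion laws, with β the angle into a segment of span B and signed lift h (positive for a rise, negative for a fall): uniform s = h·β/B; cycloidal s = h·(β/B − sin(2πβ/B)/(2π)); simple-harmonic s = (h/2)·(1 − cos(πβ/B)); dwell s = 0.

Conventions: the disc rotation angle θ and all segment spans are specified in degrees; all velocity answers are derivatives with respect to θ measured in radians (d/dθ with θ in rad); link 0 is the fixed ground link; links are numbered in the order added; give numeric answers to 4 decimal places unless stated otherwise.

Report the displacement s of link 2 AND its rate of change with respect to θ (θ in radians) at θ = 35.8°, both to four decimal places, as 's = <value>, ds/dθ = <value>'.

seg 1 [0°–24°] uniform, h=5: full span → s += 5 → s = 5.0000
seg 2 [24°–106.1°] cycloidal, h=10: θ=35.8° here. β=11.8, B=82.1. 10·(0.1437 − sin(2π·0.1437)/(2π)) = 0.1875 → s = 5.1875
velocity in seg [24°–106.1°] (cycloidal), θ in radians: β = 11.8° = 0.2059 rad, B = 82.1° = 1.4329 rad; ds/dθ = (h/B)(1 − cos(2πβ/B)) = (10/1.4329)(1 − cos(2π·0.1437)) = 2.657473 mm/rad

s = 5.1875, ds/dθ = 2.6575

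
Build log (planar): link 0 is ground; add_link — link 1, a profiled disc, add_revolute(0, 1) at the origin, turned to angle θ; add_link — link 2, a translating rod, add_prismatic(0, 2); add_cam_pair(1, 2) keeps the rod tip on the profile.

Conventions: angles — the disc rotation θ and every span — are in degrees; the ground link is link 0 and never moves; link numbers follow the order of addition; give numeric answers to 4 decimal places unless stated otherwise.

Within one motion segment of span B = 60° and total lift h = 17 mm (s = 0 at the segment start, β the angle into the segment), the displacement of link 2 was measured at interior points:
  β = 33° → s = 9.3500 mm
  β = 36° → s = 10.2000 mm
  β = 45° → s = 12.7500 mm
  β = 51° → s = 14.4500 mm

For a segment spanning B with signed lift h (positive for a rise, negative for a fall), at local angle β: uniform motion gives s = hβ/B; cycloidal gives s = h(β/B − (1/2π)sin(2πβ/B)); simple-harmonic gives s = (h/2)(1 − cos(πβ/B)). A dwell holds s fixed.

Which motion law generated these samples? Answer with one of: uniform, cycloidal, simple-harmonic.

candidates at β/B = r: uniform s = h·r (linear in β); cycloidal s = h·(r − sin(2πr)/(2π)); simple-harmonic s = (h/2)(1 − cos(πr))
β=33°: printed 9.3500 | uniform 9.3500, cycloidal 10.1861, simple-harmonic 9.8297
β=36°: printed 10.2000 | uniform 10.2000, cycloidal 11.7903, simple-harmonic 11.1266
β=45°: printed 12.7500 | uniform 12.7500, cycloidal 15.4556, simple-harmonic 14.5104
β=51°: printed 14.4500 | uniform 14.4500, cycloidal 16.6389, simple-harmonic 16.0736
only one law matches every sample → uniform

uniform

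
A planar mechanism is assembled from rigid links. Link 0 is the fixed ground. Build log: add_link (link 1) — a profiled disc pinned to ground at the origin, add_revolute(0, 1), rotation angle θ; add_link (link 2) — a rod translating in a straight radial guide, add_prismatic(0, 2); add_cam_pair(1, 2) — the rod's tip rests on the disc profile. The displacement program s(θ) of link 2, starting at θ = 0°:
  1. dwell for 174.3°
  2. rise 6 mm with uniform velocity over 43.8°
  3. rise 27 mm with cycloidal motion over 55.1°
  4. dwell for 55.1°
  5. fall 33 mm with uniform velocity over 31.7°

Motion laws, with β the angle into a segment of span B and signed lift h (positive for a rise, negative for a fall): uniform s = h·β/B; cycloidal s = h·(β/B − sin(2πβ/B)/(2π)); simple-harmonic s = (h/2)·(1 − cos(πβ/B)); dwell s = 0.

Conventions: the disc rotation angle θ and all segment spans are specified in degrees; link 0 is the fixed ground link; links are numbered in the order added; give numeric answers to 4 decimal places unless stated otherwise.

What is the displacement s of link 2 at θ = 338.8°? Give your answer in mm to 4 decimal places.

seg 1 [0°–174.3°] dwell: s stays 0.0000
seg 2 [174.3°–218.1°] uniform, h=6: full span → s += 6 → s = 6.0000
seg 3 [218.1°–273.2°] cycloidal, h=27: full span → s += 27 → s = 33.0000
seg 4 [273.2°–328.3°] dwell: s stays 33.0000
seg 5 [328.3°–360°] uniform, h=-33: θ=338.8° here. β=10.5, B=31.7. -33·10.5/31.7 = -10.9306 → s = 22.0694

22.0694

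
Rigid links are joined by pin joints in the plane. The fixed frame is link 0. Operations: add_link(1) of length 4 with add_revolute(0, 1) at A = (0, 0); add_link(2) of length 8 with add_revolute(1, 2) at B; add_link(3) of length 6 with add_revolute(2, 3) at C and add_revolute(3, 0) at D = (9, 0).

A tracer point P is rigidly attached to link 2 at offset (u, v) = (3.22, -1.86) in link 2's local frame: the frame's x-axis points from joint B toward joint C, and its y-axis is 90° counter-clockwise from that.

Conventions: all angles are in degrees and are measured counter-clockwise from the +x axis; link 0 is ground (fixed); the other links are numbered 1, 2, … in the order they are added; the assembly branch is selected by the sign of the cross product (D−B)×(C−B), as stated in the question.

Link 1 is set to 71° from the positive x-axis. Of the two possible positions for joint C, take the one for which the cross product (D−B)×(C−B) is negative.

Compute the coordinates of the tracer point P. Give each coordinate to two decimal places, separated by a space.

A=(0,0), D=(9.00,0)
B = A + 4.00·(cos71°, sin71°) = (1.3023, 3.7821)
|BD| = 8.5767
circle(B,8.00) ∩ circle(D,6.00): a=5.9207, h=5.3801
  candidates: C₊=(8.9887,6.0000) cross=46.143; C₋=(4.2437,-3.6575) cross=-46.143
  branch - wants cross < 0 → take C=(4.2437,-3.6575) (cross=-46.143)
ex = (C−B)/|BC| = (0.3677,-0.9300); ey = (0.9300,0.3677)
P = B + 3.22·ex + -1.86·ey = (0.7565,0.1037)

0.76 0.10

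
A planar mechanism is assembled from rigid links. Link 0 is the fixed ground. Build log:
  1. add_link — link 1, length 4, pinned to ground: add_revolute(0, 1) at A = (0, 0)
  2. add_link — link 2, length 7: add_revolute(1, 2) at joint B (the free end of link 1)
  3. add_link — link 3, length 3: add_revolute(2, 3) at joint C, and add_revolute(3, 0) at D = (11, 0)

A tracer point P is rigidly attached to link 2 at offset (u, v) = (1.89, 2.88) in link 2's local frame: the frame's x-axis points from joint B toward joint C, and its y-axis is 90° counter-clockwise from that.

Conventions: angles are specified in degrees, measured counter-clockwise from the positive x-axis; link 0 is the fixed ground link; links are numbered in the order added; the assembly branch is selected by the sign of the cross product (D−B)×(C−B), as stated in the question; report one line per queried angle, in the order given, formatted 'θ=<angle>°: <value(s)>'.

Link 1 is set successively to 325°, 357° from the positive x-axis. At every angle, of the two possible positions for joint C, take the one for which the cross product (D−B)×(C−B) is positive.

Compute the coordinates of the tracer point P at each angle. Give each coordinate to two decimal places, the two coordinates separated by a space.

A=(0,0), D=(11.00,0)
θ=325°: B = A + 4.00·(cos325°, sin325°) = (3.2766, -2.2943)
θ=325°: |BD| = 8.0570
θ=325°: circle(B,7.00) ∩ circle(D,3.00): a=6.5108, h=2.5709
θ=325°:   candidates: C₊=(8.7858,2.0242) cross=20.713; C₋=(10.2499,-2.9047) cross=-20.713
θ=325°:   branch + wants cross > 0 → take C=(8.7858,2.0242) (cross=20.713)
θ=325°: ex = (C−B)/|BC| = (0.7870,0.6169); ey = (-0.6169,0.7870)
θ=325°: P = B + 1.89·ex + 2.88·ey = (2.9873,1.1383)
θ=357°: B = A + 4.00·(cos357°, sin357°) = (3.9945, -0.2093)
θ=357°: |BD| = 7.0086
θ=357°: circle(B,7.00) ∩ circle(D,3.00): a=6.3579, h=2.9286
θ=357°:   candidates: C₊=(10.2621,2.9078) cross=20.525; C₋=(10.4371,-2.9467) cross=-20.525
θ=357°:   branch + wants cross > 0 → take C=(10.2621,2.9078) (cross=20.525)
θ=357°: ex = (C−B)/|BC| = (0.8954,0.4453); ey = (-0.4453,0.8954)
θ=357°: P = B + 1.89·ex + 2.88·ey = (4.4043,3.2110)

θ=325°: 2.99 1.14
θ=357°: 4.40 3.21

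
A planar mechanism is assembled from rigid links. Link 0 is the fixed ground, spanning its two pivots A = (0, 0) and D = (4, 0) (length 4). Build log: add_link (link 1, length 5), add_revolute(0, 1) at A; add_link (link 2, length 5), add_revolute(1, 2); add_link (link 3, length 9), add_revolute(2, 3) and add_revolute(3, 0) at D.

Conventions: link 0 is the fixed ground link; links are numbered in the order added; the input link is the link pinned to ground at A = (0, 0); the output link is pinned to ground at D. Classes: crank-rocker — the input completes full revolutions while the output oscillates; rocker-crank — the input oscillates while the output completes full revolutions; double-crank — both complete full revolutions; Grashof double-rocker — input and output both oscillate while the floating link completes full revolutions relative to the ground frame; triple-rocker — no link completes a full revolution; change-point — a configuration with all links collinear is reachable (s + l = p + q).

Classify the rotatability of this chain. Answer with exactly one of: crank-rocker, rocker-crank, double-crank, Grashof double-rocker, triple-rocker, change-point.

lengths: ground=4, input=5, coupler=5, output=9
sorted: s=4 (shortest), l=9 (longest), p+q=10
s + l = 13 vs p + q = 10
s + l > p + q → non-Grashof → no link fully rotates → triple-rocker

triple-rocker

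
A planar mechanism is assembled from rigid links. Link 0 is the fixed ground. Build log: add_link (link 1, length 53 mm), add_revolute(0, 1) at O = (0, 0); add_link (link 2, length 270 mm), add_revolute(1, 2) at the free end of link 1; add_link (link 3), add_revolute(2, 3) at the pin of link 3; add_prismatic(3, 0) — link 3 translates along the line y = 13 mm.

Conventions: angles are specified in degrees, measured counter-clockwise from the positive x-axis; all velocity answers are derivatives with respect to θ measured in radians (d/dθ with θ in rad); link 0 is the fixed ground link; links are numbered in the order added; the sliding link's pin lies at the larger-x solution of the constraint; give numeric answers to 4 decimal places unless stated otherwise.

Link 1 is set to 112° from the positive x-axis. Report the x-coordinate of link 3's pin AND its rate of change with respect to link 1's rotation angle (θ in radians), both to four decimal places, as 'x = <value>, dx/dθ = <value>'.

geometry: r = 53 mm, L = 270 mm, e = 13 mm
crank pin P = (r cos θ, r sin θ) = (-19.854149, 49.140744)
h = r sin θ − e = 49.140744 − 13 = 36.140744
x = r cos θ + √(L² − h²) = -19.854149 + 267.570265 = 247.716115
dx/dθ = −r sin θ − h·r cos θ/√(L² − h²) (θ in radians; h = 36.140744) = -46.459042

x = 247.7161, dx/dθ = -46.4590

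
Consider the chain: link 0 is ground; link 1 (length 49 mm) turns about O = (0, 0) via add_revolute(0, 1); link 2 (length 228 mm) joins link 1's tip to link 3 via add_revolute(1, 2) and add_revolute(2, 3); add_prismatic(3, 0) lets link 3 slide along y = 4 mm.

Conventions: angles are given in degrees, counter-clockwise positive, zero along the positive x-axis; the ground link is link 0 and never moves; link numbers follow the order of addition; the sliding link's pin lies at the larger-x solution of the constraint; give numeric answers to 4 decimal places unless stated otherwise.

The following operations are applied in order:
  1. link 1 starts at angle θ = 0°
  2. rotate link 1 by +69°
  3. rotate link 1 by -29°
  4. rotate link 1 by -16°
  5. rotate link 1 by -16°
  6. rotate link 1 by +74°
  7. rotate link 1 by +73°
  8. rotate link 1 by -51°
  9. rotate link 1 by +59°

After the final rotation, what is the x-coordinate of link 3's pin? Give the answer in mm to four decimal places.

geometry: r = 49 mm, L = 228 mm, e = 4 mm; θ starts at 0°
rotate link 1 by +69°: θ ← 0° +69° = 69°
rotate link 1 by -29°: θ ← 69° -29° = 40°
rotate link 1 by -16°: θ ← 40° -16° = 24°
rotate link 1 by -16°: θ ← 24° -16° = 8°
rotate link 1 by +74°: θ ← 8° +74° = 82°
rotate link 1 by +73°: θ ← 82° +73° = 155°
rotate link 1 by -51°: θ ← 155° -51° = 104°
rotate link 1 by +59°: θ ← 104° +59° = 163°
crank pin P = (r cos θ, r sin θ) = (-46.858933, 14.326214)
h = r sin θ − e = 14.326214 − 4 = 10.326214
x = r cos θ + √(L² − h²) = -46.858933 + 227.766041 = 180.907108

180.9071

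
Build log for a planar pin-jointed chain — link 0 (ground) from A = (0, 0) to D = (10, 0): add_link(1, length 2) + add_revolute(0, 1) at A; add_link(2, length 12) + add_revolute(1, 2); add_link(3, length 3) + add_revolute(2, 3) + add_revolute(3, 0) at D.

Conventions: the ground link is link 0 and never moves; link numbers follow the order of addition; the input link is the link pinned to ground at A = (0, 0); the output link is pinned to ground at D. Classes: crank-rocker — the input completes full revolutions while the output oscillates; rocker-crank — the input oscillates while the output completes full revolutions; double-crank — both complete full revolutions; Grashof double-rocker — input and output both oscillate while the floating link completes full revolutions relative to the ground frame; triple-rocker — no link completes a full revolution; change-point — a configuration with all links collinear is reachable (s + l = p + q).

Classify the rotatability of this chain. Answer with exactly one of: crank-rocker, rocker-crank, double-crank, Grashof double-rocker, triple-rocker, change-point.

lengths: ground=10, input=2, coupler=12, output=3
sorted: s=2 (shortest), l=12 (longest), p+q=13
s + l = 14 vs p + q = 13
s + l > p + q → non-Grashof → no link fully rotates → triple-rocker

triple-rocker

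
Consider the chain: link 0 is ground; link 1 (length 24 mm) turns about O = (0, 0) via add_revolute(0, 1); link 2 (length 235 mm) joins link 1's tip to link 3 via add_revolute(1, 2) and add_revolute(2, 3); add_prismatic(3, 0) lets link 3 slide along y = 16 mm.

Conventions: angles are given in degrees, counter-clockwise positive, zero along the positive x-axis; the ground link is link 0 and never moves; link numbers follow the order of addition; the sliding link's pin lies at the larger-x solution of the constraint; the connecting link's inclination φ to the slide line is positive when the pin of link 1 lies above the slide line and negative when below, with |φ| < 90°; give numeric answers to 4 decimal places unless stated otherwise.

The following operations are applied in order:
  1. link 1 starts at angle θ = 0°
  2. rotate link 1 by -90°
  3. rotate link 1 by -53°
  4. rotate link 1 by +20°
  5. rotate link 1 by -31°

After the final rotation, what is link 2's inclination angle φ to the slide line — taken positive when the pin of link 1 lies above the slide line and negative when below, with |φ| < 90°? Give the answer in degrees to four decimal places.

geometry: r = 24 mm, L = 235 mm, e = 16 mm; θ starts at 0°
rotate link 1 by -90°: θ ← 0° -90° = -90°
rotate link 1 by -53°: θ ← -90° -53° = -143°
rotate link 1 by +20°: θ ← -143° +20° = -123°
rotate link 1 by -31°: θ ← -123° -31° = -154°
h = r sin θ − e = -10.520908 − 16 = -26.520908
sin φ = h / L = -26.520908 / 235 = -0.11285493
φ = arcsin(-0.11285493) = -6.479916°

-6.4799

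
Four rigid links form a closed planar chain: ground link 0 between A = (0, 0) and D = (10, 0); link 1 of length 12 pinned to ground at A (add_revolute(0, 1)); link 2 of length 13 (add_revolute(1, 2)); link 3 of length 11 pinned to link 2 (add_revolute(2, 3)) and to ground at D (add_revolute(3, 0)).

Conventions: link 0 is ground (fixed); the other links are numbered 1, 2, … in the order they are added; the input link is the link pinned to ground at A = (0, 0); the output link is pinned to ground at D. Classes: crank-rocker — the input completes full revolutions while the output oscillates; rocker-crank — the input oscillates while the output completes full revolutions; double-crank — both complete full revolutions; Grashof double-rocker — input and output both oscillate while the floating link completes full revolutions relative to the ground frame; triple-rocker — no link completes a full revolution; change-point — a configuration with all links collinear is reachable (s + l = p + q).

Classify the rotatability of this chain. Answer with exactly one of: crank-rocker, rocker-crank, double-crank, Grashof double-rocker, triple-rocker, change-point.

lengths: ground=10, input=12, coupler=13, output=11
sorted: s=10 (shortest), l=13 (longest), p+q=23
s + l = 23 vs p + q = 23
s + l = p + q → change-point (collinear configuration reachable)

change-point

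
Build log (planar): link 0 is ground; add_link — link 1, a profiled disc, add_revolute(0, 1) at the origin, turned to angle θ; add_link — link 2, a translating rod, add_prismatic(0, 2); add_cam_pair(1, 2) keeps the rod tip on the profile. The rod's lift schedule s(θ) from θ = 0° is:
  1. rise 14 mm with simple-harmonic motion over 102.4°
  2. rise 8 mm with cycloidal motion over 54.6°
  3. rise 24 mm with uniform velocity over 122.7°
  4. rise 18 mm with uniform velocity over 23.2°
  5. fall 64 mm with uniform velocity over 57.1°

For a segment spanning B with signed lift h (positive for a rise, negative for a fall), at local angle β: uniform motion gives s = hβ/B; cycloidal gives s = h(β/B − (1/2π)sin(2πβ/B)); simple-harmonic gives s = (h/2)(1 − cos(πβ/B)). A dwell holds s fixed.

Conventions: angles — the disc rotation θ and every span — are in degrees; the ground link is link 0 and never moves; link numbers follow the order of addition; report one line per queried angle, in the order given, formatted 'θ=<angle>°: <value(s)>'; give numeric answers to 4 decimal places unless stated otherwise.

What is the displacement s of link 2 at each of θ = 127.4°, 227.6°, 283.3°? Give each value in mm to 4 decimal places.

seg 1 [0°–102.4°] simple-harmonic, h=14: full span → s += 14 → s = 14.0000
seg 2 [102.4°–157°] cycloidal, h=8: θ=127.4° here. β=25, B=54.6. 8·(0.4579 − sin(2π·0.4579)/(2π)) = 3.3299 → s = 17.3299
seg 2 [102.4°–157°] cycloidal, h=8: full span → s += 8 → s = 22.0000
seg 3 [157°–279.7°] uniform, h=24: θ=227.6° here. β=70.6, B=122.7. 24·70.6/122.7 = 13.8093 → s = 35.8093
seg 3 [157°–279.7°] uniform, h=24: full span → s += 24 → s = 46.0000
seg 4 [279.7°–302.9°] uniform, h=18: θ=283.3° here. β=3.6, B=23.2. 18·3.6/23.2 = 2.7931 → s = 48.7931

θ=127.4°: 17.3299
θ=227.6°: 35.8093
θ=283.3°: 48.7931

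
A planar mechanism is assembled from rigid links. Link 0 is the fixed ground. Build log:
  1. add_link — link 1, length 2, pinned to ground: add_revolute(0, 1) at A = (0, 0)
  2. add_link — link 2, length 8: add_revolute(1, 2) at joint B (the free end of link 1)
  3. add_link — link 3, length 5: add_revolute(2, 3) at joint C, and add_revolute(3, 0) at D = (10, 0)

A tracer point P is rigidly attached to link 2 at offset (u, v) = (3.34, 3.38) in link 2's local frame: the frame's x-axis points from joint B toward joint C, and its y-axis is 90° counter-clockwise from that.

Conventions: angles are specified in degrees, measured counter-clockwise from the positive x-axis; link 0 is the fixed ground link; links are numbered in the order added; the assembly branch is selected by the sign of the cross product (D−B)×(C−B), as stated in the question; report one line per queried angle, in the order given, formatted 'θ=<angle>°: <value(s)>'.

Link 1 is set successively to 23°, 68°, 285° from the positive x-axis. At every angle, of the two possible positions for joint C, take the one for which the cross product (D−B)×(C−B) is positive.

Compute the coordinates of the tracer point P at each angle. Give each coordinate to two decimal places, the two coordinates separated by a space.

A=(0,0), D=(10.00,0)
θ=23°: B = A + 2.00·(cos23°, sin23°) = (1.8410, 0.7815)
θ=23°: |BD| = 8.1963
θ=23°: circle(B,8.00) ∩ circle(D,5.00): a=6.4773, h=4.6952
θ=23°:   candidates: C₊=(8.7364,4.8377) cross=38.483; C₋=(7.8411,-4.5099) cross=-38.483
θ=23°:   branch + wants cross > 0 → take C=(8.7364,4.8377) (cross=38.483)
θ=23°: ex = (C−B)/|BC| = (0.8619,0.5070); ey = (-0.5070,0.8619)
θ=23°: P = B + 3.34·ex + 3.38·ey = (3.0061,5.3883)
θ=68°: B = A + 2.00·(cos68°, sin68°) = (0.7492, 1.8544)
θ=68°: |BD| = 9.4348
θ=68°: circle(B,8.00) ∩ circle(D,5.00): a=6.7842, h=4.2396
θ=68°:   candidates: C₊=(8.2344,4.6779) cross=40.000; C₋=(6.5678,-3.6360) cross=-40.000
θ=68°:   branch + wants cross > 0 → take C=(8.2344,4.6779) (cross=40.000)
θ=68°: ex = (C−B)/|BC| = (0.9356,0.3529); ey = (-0.3529,0.9356)
θ=68°: P = B + 3.34·ex + 3.38·ey = (2.6813,6.1957)
θ=285°: B = A + 2.00·(cos285°, sin285°) = (0.5176, -1.9319)
θ=285°: |BD| = 9.6772
θ=285°: circle(B,8.00) ∩ circle(D,5.00): a=6.8536, h=4.1265
θ=285°:   candidates: C₊=(6.4095,3.4797) cross=39.932; C₋=(8.0571,-4.6071) cross=-39.932
θ=285°:   branch + wants cross > 0 → take C=(6.4095,3.4797) (cross=39.932)
θ=285°: ex = (C−B)/|BC| = (0.7365,0.6764); ey = (-0.6764,0.7365)
θ=285°: P = B + 3.34·ex + 3.38·ey = (0.6911,2.8168)

θ=23°: 3.01 5.39
θ=68°: 2.68 6.20
θ=285°: 0.69 2.82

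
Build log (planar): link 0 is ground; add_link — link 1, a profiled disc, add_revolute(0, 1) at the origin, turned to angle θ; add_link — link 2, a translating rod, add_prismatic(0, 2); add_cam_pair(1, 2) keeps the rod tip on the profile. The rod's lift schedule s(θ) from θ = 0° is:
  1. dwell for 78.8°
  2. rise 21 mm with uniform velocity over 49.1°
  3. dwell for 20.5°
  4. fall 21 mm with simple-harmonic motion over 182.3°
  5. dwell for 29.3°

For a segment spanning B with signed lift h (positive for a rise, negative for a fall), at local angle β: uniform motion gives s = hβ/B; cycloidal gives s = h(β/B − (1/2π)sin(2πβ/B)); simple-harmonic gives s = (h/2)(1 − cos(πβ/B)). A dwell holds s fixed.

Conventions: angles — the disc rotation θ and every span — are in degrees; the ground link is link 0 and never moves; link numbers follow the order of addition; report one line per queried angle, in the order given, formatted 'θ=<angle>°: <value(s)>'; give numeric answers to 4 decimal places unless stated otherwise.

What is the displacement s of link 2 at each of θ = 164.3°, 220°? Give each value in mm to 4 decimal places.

seg 1 [0°–78.8°] dwell: s stays 0.0000
seg 2 [78.8°–127.9°] uniform, h=21: full span → s += 21 → s = 21.0000
seg 3 [127.9°–148.4°] dwell: s stays 21.0000
seg 4 [148.4°–330.7°] simple-harmonic, h=-21: θ=164.3° here. β=15.9, B=182.3. -21/2·(1 − cos(π·0.0872)) = -0.3917 → s = 20.6083
seg 4 [148.4°–330.7°] simple-harmonic, h=-21: θ=220° here. β=71.6, B=182.3. -21/2·(1 − cos(π·0.3928)) = -7.0290 → s = 13.9710

θ=164.3°: 20.6083
θ=220°: 13.9710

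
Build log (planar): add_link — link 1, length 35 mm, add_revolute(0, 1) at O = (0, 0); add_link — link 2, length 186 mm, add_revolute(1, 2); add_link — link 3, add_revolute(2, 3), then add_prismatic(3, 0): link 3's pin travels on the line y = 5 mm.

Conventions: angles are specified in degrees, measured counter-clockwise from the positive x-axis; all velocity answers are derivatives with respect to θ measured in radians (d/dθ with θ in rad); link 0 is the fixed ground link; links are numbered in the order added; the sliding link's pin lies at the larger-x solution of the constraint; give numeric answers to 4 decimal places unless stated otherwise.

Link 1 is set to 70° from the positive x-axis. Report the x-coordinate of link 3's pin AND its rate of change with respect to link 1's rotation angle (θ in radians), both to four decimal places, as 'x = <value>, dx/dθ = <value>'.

geometry: r = 35 mm, L = 186 mm, e = 5 mm
crank pin P = (r cos θ, r sin θ) = (11.970705, 32.889242)
h = r sin θ − e = 32.889242 − 5 = 27.889242
x = r cos θ + √(L² − h²) = 11.970705 + 183.897227 = 195.867932
dx/dθ = −r sin θ − h·r cos θ/√(L² − h²) (θ in radians; h = 27.889242) = -34.704679

x = 195.8679, dx/dθ = -34.7047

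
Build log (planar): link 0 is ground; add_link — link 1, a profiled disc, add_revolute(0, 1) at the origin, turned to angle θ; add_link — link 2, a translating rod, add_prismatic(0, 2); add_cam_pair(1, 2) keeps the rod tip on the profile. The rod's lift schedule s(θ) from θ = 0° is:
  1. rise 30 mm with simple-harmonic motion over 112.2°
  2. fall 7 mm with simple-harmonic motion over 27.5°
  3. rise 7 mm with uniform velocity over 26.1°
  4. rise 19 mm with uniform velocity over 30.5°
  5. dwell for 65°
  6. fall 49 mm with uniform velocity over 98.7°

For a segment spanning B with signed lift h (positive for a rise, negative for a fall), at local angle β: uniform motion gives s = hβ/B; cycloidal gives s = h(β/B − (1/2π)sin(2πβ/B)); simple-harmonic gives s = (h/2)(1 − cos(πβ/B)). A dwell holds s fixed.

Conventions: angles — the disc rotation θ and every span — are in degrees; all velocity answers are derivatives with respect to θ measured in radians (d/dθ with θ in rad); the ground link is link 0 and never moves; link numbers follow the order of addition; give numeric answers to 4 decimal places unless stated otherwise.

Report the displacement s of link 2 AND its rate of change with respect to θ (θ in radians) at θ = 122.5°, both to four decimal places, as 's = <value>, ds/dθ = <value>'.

seg 1 [0°–112.2°] simple-harmonic, h=30: full span → s += 30 → s = 30.0000
seg 2 [112.2°–139.7°] simple-harmonic, h=-7: θ=122.5° here. β=10.3, B=27.5. -7/2·(1 − cos(π·0.3745)) = -2.1560 → s = 27.8440
velocity in seg [112.2°–139.7°] (simple-harmonic), θ in radians: β = 10.3° = 0.1798 rad, B = 27.5° = 0.4800 rad; ds/dθ = (πh/(2B)) sin(πβ/B) = (π·(-7)/(2·0.4800)) sin(π·0.3745) = -21.152699 mm/rad

s = 27.8440, ds/dθ = -21.1527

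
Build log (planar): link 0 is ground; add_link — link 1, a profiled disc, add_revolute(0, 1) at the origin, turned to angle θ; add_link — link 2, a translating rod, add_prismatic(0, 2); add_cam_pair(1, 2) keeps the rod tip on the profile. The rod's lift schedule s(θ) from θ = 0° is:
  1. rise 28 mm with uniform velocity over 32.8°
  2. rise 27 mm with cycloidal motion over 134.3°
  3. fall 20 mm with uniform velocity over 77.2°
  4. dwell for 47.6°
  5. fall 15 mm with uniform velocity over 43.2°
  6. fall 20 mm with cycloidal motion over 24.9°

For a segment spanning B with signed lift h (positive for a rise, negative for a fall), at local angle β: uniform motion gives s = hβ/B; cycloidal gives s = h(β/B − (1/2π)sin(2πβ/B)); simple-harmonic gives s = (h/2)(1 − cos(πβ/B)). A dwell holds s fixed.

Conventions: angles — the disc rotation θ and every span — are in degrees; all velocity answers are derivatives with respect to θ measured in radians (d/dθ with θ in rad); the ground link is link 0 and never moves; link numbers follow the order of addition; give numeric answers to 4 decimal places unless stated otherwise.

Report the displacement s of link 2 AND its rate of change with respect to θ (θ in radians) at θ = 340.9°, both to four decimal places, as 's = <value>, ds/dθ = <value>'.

seg 1 [0°–32.8°] uniform, h=28: full span → s += 28 → s = 28.0000
seg 2 [32.8°–167.1°] cycloidal, h=27: full span → s += 27 → s = 55.0000
seg 3 [167.1°–244.3°] uniform, h=-20: full span → s += -20 → s = 35.0000
seg 4 [244.3°–291.9°] dwell: s stays 35.0000
seg 5 [291.9°–335.1°] uniform, h=-15: full span → s += -15 → s = 20.0000
seg 6 [335.1°–360°] cycloidal, h=-20: θ=340.9° here. β=5.8, B=24.9. -20·(0.2329 − sin(2π·0.2329)/(2π)) = -1.4938 → s = 18.5062
velocity in seg [335.1°–360°] (cycloidal), θ in radians: β = 5.8° = 0.1012 rad, B = 24.9° = 0.4346 rad; ds/dθ = (h/B)(1 − cos(2πβ/B)) = ((-20)/0.4346)(1 − cos(2π·0.2329)) = -41.094757 mm/rad

s = 18.5062, ds/dθ = -41.0948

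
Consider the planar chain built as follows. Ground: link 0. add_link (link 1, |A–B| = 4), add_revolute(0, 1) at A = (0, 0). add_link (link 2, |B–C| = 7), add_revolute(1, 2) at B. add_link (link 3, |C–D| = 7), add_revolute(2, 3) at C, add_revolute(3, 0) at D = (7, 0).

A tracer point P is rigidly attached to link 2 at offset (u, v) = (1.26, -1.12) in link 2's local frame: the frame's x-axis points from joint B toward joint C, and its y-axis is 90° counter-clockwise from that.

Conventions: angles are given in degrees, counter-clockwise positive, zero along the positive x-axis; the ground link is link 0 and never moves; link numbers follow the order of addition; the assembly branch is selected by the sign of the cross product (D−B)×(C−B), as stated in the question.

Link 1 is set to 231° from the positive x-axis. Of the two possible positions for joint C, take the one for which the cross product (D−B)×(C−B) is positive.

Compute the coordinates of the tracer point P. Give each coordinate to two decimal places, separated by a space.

A=(0,0), D=(7.00,0)
B = A + 4.00·(cos231°, sin231°) = (-2.5173, -3.1086)
|BD| = 10.0121
circle(B,7.00) ∩ circle(D,7.00): a=5.0060, h=4.8928
  candidates: C₊=(0.7222,3.0967) cross=48.987; C₋=(3.7605,-6.2053) cross=-48.987
  branch + wants cross > 0 → take C=(0.7222,3.0967) (cross=48.987)
ex = (C−B)/|BC| = (0.4628,0.8865); ey = (-0.8865,0.4628)
P = B + 1.26·ex + -1.12·ey = (-0.9413,-2.5100)

-0.94 -2.51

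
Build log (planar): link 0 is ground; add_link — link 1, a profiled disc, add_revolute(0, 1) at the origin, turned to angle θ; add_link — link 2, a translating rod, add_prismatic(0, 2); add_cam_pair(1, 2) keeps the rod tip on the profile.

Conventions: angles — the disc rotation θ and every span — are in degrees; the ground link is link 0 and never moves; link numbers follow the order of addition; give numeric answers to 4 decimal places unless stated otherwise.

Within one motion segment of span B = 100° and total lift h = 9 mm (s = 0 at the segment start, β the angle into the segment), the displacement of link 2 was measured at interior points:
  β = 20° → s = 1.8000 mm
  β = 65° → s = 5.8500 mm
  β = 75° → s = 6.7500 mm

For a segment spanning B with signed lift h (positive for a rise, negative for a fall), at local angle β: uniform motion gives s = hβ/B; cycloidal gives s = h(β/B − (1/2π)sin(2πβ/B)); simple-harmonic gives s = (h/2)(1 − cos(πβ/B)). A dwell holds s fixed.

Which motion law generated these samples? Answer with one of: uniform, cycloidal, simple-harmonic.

candidates at β/B = r: uniform s = h·r (linear in β); cycloidal s = h·(r − sin(2πr)/(2π)); simple-harmonic s = (h/2)(1 − cos(πr))
β=20°: printed 1.8000 | uniform 1.8000, cycloidal 0.4377, simple-harmonic 0.8594
β=65°: printed 5.8500 | uniform 5.8500, cycloidal 7.0088, simple-harmonic 6.5430
β=75°: printed 6.7500 | uniform 6.7500, cycloidal 8.1824, simple-harmonic 7.6820
only one law matches every sample → uniform

uniform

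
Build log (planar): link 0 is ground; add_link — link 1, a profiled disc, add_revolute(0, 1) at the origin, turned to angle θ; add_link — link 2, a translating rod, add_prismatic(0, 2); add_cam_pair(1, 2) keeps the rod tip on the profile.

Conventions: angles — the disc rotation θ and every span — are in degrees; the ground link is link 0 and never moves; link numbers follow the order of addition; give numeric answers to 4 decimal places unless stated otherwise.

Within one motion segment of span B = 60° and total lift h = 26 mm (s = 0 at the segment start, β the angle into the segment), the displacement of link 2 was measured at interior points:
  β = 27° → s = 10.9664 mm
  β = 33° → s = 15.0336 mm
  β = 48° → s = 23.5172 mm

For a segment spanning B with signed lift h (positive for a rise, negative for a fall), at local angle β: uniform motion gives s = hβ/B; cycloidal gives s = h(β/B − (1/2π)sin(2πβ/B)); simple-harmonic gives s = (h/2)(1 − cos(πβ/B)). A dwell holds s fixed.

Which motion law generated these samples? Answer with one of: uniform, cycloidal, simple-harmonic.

candidates at β/B = r: uniform s = h·r (linear in β); cycloidal s = h·(r − sin(2πr)/(2π)); simple-harmonic s = (h/2)(1 − cos(πr))
β=27°: printed 10.9664 | uniform 11.7000, cycloidal 10.4213, simple-harmonic 10.9664
β=33°: printed 15.0336 | uniform 14.3000, cycloidal 15.5787, simple-harmonic 15.0336
β=48°: printed 23.5172 | uniform 20.8000, cycloidal 24.7355, simple-harmonic 23.5172
only one law matches every sample → simple-harmonic

simple-harmonic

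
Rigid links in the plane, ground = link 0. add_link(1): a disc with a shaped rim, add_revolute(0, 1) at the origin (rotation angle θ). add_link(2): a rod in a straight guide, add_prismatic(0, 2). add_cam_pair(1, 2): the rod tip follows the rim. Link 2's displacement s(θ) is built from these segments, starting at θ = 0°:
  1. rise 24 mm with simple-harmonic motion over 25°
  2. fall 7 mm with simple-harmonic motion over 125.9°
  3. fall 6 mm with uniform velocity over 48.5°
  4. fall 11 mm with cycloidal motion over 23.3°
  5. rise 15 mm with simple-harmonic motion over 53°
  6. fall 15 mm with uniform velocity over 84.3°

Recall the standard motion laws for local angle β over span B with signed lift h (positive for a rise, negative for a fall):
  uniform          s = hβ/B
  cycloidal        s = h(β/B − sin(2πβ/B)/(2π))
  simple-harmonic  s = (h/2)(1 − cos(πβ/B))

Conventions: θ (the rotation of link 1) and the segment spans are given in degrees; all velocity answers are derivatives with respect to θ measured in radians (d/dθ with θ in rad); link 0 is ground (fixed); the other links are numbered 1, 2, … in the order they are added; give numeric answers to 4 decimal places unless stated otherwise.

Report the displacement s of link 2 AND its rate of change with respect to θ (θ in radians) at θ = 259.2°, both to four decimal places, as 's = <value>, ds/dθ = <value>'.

segment 1 (0° to 25°, simple-harmonic, h = 24) is passed completely: s = 0.0000 + (24) = 24.0000
segment 2 (25° to 150.9°, simple-harmonic, h = -7) is passed completely: s = 24.0000 + (-7) = 17.0000
segment 3 (150.9° to 199.4°, uniform, h = -6) is passed completely: s = 17.0000 + (-6) = 11.0000
segment 4 (199.4° to 222.7°, cycloidal, h = -11) is passed completely: s = 11.0000 + (-11) = 0.0000
θ = 259.2° falls in segment 5 (222.7° to 275.7°, simple-harmonic, h = 15): β = 259.2 − 222.7 = 36.5°, B = 53°; Δs = 15/2·(1 − cos(π·0.6887)) = 11.6899; s = 0.0000 + 11.6899 = 11.6899
velocity in seg [222.7°–275.7°] (simple-harmonic), θ in radians: β = 36.5° = 0.6370 rad, B = 53° = 0.9250 rad; ds/dθ = (πh/(2B)) sin(πβ/B) = (π·15/(2·0.9250)) sin(π·0.6887) = 21.126371 mm/rad

s = 11.6899, ds/dθ = 21.1264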